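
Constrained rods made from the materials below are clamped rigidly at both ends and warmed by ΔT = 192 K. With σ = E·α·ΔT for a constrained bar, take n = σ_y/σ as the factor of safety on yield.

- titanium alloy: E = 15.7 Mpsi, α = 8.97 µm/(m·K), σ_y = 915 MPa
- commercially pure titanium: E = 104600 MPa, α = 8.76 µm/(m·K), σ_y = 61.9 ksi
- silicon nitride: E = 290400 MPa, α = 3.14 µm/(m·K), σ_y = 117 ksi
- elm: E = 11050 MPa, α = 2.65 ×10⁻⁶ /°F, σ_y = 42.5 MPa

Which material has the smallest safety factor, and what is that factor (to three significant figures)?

Converting E to GPa, α to ×10⁻⁶/K, σ_y to MPa, then σ and n for each:
  titanium alloy: E = 108.2, α = 8.97, σ_y = 915.0 → σ = 186 MPa, n = 4.91
  commercially pure titanium: E = 104.6, α = 8.76, σ_y = 426.8 → σ = 176 MPa, n = 2.43
  silicon nitride: E = 290.4, α = 3.14, σ_y = 806.7 → σ = 175 MPa, n = 4.61
  elm: E = 11.05, α = 4.77, σ_y = 42.50 → σ = 10.1 MPa, n = 4.20
Commercially pure titanium has the lowest safety factor, n = 2.43.

commercially pure titanium, n = 2.43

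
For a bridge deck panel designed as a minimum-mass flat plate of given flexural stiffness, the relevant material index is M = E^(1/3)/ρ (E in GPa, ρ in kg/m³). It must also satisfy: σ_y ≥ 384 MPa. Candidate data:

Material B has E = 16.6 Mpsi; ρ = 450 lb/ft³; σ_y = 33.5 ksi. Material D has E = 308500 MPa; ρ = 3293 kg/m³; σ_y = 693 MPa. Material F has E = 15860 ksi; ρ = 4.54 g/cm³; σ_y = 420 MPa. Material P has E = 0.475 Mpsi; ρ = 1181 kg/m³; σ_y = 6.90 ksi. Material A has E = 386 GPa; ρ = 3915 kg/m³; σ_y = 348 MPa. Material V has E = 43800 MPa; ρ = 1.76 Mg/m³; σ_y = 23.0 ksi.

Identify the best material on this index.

Screen on constraints: σ_y ≥ 384 MPa. Survivors: material D, material F.
Normalizing units and computing the index:
  material D: E = 308.5 GPa, ρ = 3293 kg/m³
  material F: E = 109.4 GPa, ρ = 4540 kg/m³
  material D: M = 2.05×10⁻³
  material F: M = 1.05×10⁻³
Highest index: material D.

material D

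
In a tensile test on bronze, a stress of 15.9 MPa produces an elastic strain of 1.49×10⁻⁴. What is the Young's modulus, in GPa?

107 GPa

E = σ/ε = 15.9 MPa / 1.49×10⁻⁴ = 106700 MPa = 107 GPa.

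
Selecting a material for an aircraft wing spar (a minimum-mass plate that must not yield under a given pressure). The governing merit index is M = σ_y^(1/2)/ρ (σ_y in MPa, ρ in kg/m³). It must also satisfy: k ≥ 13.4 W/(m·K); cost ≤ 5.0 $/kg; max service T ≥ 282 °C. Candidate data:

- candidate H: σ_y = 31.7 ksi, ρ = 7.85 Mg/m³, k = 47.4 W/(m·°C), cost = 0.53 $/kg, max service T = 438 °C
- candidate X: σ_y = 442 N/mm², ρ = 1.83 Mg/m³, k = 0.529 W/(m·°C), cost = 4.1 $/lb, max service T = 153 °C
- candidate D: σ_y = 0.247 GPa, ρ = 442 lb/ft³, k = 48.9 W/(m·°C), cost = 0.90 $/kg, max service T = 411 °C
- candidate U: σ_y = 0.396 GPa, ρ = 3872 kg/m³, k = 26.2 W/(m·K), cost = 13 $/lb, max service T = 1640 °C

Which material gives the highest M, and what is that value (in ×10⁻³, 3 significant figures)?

candidate D, M = 2.22×10⁻³

Screen on constraints: k ≥ 13.4 W/(m·K); cost ≤ 5.0 $/kg; max service T ≥ 282 °C. Survivors: candidate H, candidate D.
After converting to SI:
  candidate H: σ_y = 218.6 MPa, ρ = 7850 kg/m³
  candidate D: σ_y = 247.0 MPa, ρ = 7080 kg/m³
  candidate D: M = 2.22×10⁻³
  candidate H: M = 1.88×10⁻³
Candidate D ranks first.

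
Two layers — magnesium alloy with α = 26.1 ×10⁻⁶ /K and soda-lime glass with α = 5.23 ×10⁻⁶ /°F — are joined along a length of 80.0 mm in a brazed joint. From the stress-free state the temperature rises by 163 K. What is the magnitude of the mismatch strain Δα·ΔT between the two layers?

soda-lime glass: α = 5.23×10⁻⁶/°F × 9/5 = 9.41×10⁻⁶/K.
Δα = |26.1 − 9.41|×10⁻⁶/K = 16.7×10⁻⁶/K.
Mismatch strain = Δα·ΔT = 16.7×10⁻⁶ × 163.0 = 2.72×10⁻³.

2.72×10⁻³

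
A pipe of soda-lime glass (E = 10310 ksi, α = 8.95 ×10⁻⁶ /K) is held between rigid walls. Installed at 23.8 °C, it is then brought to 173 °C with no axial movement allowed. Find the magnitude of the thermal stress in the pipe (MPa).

E = 10310 ksi = 71.08 GPa.
ΔT = 149.2 K. Constrained thermal stress σ = E·α·ΔT = 71.08×10³ MPa × 8.95×10⁻⁶ × 149.2 = 94.9 MPa (compressive).

94.9 MPa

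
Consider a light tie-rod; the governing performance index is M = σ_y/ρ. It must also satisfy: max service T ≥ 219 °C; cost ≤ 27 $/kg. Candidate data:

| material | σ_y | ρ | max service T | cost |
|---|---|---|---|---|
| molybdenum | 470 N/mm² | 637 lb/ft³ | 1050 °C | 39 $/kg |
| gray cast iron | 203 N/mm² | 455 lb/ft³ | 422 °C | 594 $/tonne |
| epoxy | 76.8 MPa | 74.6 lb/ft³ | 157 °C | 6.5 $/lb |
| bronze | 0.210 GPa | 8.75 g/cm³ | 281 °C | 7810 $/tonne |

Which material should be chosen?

Screen on constraints: max service T ≥ 219 °C; cost ≤ 27 $/kg. Survivors: gray cast iron, bronze.
Normalizing units and computing the index:
  gray cast iron: σ_y = 203.0 MPa, ρ = 7288 kg/m³
  bronze: σ_y = 210.0 MPa, ρ = 8750 kg/m³
  gray cast iron: M = 27.9 kN·m/kg
  bronze: M = 24.0 kN·m/kg
The maximum is for gray cast iron.

gray cast iron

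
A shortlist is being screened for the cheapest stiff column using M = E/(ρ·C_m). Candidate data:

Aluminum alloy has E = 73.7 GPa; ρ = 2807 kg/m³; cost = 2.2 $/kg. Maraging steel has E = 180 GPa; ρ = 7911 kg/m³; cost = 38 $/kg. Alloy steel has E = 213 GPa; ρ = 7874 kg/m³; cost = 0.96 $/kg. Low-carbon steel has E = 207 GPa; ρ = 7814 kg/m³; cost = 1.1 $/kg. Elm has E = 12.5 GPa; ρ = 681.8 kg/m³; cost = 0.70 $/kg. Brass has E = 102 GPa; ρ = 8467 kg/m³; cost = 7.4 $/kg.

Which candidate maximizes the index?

alloy steel

Evaluate M for each candidate:
  alloy steel: M = 28.2 MN·m per $
  elm: M = 26.2 MN·m per $
  low-carbon steel: M = 24.1 MN·m per $
  aluminum alloy: M = 11.9 MN·m per $
  brass: M = 1.63 MN·m per $
  maraging steel: M = 0.599 MN·m per $
Alloy steel ranks first.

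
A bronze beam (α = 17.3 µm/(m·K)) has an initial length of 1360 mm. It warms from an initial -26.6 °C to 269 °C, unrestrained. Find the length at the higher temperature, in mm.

ΔT = 269 − (-26.6) = 295.6 K.
ΔL = α·L₀·ΔT = 17.3×10⁻⁶ × 1360 mm × 295.6 K = 6.95 mm.
L = L₀ + ΔL = 1360 + 6.95 = 1367.0 mm.

1367.0 mm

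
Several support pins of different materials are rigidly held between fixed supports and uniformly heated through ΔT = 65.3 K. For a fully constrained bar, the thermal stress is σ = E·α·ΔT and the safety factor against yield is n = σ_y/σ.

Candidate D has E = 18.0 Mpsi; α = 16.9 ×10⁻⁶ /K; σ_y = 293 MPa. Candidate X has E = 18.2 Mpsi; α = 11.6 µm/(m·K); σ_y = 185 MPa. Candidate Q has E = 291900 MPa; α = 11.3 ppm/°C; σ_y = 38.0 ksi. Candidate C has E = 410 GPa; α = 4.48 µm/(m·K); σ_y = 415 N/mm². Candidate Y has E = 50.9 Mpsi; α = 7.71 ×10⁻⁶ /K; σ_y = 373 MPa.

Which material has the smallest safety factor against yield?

candidate Q

With everything in SI (GPa, ×10⁻⁶/K, MPa):
  candidate D: E = 124.1, α = 16.9, σ_y = 293.0 → σ = 137 MPa, n = 2.14
  candidate X: E = 125.5, α = 11.6, σ_y = 185.0 → σ = 95.1 MPa, n = 1.95
  candidate Q: E = 291.9, α = 11.3, σ_y = 262.0 → σ = 215 MPa, n = 1.22
  candidate C: E = 410.0, α = 4.48, σ_y = 415.0 → σ = 120 MPa, n = 3.46
  candidate Y: E = 350.9, α = 7.71, σ_y = 373.0 → σ = 177 MPa, n = 2.11
Smallest n: candidate Q with n = 1.22.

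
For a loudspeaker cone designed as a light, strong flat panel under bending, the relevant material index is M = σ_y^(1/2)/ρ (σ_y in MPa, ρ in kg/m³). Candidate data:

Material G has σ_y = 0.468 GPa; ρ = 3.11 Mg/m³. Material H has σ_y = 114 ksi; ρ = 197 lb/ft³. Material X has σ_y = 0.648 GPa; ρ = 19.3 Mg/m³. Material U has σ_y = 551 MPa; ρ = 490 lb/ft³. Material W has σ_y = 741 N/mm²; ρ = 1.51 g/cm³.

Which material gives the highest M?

In SI units:
  material G: σ_y = 468.0 MPa, ρ = 3110 kg/m³
  material H: σ_y = 786.0 MPa, ρ = 3156 kg/m³
  material X: σ_y = 648.0 MPa, ρ = 19300 kg/m³
  material U: σ_y = 551.0 MPa, ρ = 7849 kg/m³
  material W: σ_y = 741.0 MPa, ρ = 1510 kg/m³
  material W: M = 18.0×10⁻³
  material H: M = 8.88×10⁻³
  material G: M = 6.96×10⁻³
  material U: M = 2.99×10⁻³
  material X: M = 1.32×10⁻³
The maximum is for material W.

material W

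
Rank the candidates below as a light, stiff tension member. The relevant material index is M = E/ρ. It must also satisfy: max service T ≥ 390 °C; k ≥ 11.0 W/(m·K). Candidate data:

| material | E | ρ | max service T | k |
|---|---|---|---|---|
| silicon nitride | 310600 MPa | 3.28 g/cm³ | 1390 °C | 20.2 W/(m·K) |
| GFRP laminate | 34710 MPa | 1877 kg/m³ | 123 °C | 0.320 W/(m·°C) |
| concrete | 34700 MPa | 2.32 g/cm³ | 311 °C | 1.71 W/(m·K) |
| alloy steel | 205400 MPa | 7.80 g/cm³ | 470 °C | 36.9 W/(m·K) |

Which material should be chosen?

silicon nitride

Screen on constraints: max service T ≥ 390 °C; k ≥ 11.0 W/(m·K). Survivors: silicon nitride, alloy steel.
In SI units:
  silicon nitride: E = 310.6 GPa, ρ = 3280 kg/m³
  alloy steel: E = 205.4 GPa, ρ = 7800 kg/m³
  silicon nitride: M = 94.7 MN·m/kg
  alloy steel: M = 26.3 MN·m/kg
Silicon nitride ranks first.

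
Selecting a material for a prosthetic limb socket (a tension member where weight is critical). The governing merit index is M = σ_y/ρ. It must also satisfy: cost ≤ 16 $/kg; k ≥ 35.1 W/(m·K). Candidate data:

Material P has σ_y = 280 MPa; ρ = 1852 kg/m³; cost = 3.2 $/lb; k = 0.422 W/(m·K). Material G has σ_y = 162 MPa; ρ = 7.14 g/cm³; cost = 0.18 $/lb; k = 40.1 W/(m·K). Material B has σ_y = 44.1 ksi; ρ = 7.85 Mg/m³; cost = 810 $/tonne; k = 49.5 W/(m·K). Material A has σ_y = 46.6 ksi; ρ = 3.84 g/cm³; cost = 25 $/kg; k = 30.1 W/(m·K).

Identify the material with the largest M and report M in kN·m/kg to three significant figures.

Screen on constraints: cost ≤ 16 $/kg; k ≥ 35.1 W/(m·K). Survivors: material G, material B.
Putting every candidate on a common basis:
  material G: σ_y = 162.0 MPa, ρ = 7140 kg/m³
  material B: σ_y = 304.1 MPa, ρ = 7850 kg/m³
  material B: M = 38.7 kN·m/kg
  material G: M = 22.7 kN·m/kg
The maximum is for material B.

material B, M = 38.7 kN·m/kg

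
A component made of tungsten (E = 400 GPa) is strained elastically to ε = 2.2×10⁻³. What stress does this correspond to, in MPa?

σ = E·ε = 400000 MPa × 2.2×10⁻³ = 880 MPa.

880 MPa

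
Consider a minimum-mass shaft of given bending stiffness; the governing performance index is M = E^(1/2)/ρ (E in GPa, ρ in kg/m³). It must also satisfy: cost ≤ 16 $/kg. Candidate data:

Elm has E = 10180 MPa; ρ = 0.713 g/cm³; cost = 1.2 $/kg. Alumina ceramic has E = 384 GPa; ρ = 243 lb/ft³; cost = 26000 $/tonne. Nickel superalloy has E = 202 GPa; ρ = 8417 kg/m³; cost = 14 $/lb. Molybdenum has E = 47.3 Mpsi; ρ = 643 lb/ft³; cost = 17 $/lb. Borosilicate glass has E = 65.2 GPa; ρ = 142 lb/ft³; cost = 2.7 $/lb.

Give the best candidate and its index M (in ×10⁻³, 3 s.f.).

Screen on constraints: cost ≤ 16 $/kg. Survivors: elm, borosilicate glass.
In SI units:
  elm: E = 10.18 GPa, ρ = 713.0 kg/m³
  borosilicate glass: E = 65.20 GPa, ρ = 2275 kg/m³
  elm: M = 4.47×10⁻³
  borosilicate glass: M = 3.55×10⁻³
Elm has the largest M.

elm, M = 4.47×10⁻³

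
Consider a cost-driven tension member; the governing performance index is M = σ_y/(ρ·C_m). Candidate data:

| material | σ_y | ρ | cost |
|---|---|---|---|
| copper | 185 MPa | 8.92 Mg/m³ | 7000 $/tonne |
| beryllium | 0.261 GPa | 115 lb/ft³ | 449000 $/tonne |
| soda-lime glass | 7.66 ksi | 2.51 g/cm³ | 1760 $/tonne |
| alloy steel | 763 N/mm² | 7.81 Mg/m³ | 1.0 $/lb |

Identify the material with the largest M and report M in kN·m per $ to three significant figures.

Normalizing units and computing the index:
  copper: σ_y = 185.0 MPa, ρ = 8920 kg/m³, cost = 7.000 $/kg
  beryllium: σ_y = 261.0 MPa, ρ = 1842 kg/m³, cost = 449.0 $/kg
  soda-lime glass: σ_y = 52.81 MPa, ρ = 2510 kg/m³, cost = 1.760 $/kg
  alloy steel: σ_y = 763.0 MPa, ρ = 7810 kg/m³, cost = 2.205 $/kg
  alloy steel: M = 44.3 kN·m per $
  soda-lime glass: M = 12.0 kN·m per $
  copper: M = 2.96 kN·m per $
  beryllium: M = 0.316 kN·m per $
Alloy steel has the largest M.

alloy steel, M = 44.3 kN·m per $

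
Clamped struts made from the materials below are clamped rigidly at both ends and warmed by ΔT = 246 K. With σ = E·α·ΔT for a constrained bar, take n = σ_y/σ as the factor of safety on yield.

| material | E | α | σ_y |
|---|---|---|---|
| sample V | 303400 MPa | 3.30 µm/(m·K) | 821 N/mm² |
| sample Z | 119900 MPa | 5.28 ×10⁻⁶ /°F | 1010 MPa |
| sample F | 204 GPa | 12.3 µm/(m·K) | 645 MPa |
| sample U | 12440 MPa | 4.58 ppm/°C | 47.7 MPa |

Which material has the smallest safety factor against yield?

Per material, after unit conversion:
  sample V: E = 303.4, α = 3.30, σ_y = 821.0 → σ = 246 MPa, n = 3.33
  sample Z: E = 119.9, α = 9.50, σ_y = 1010 → σ = 280 MPa, n = 3.60
  sample F: E = 204.0, α = 12.3, σ_y = 645.0 → σ = 617 MPa, n = 1.04
  sample U: E = 12.44, α = 4.58, σ_y = 47.70 → σ = 14.0 MPa, n = 3.40
Sample F has the lowest safety factor, n = 1.04.

sample F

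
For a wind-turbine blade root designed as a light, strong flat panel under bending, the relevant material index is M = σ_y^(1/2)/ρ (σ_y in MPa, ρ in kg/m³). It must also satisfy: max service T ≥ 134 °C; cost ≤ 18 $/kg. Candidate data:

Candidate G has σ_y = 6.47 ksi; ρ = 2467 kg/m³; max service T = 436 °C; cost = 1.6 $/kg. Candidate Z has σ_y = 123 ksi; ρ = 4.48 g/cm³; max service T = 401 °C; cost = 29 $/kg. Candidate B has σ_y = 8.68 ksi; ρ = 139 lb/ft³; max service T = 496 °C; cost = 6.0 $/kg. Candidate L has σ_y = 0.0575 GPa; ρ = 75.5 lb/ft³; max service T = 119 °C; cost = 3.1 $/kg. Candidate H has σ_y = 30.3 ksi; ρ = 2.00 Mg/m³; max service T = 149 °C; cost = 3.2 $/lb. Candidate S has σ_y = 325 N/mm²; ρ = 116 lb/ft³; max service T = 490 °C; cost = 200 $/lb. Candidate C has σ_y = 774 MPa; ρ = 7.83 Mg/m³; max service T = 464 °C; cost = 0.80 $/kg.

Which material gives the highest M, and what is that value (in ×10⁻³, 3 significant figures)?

candidate H, M = 7.23×10⁻³

Screen on constraints: max service T ≥ 134 °C; cost ≤ 18 $/kg. Survivors: candidate G, candidate B, candidate H, candidate C.
In SI units:
  candidate G: σ_y = 44.61 MPa, ρ = 2467 kg/m³
  candidate B: σ_y = 59.85 MPa, ρ = 2227 kg/m³
  candidate H: σ_y = 208.9 MPa, ρ = 2000 kg/m³
  candidate C: σ_y = 774.0 MPa, ρ = 7830 kg/m³
  candidate H: M = 7.23×10⁻³
  candidate C: M = 3.55×10⁻³
  candidate B: M = 3.47×10⁻³
  candidate G: M = 2.71×10⁻³
The maximum is for candidate H.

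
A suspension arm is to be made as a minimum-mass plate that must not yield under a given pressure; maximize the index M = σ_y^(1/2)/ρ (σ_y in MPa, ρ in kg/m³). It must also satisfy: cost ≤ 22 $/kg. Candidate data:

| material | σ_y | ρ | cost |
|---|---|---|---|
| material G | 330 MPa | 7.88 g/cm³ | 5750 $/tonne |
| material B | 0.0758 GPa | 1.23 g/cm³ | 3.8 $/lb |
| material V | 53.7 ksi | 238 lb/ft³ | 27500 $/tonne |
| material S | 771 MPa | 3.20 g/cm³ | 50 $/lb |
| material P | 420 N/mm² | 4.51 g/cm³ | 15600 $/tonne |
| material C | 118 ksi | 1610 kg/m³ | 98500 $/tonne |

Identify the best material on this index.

Screen on constraints: cost ≤ 22 $/kg. Survivors: material G, material B, material P.
After converting to SI:
  material G: σ_y = 330.0 MPa, ρ = 7880 kg/m³
  material B: σ_y = 75.80 MPa, ρ = 1230 kg/m³
  material P: σ_y = 420.0 MPa, ρ = 4510 kg/m³
  material B: M = 7.08×10⁻³
  material P: M = 4.54×10⁻³
  material G: M = 2.31×10⁻³
Highest index: material B.

material B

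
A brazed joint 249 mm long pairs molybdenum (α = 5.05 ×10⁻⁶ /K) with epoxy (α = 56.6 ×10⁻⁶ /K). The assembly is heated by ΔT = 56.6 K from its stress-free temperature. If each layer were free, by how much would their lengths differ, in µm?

727 µm

Δα = |5.05 − 56.6|×10⁻⁶/K = 51.6×10⁻⁶/K.
ΔL_mismatch = Δα·L·ΔT = 51.6×10⁻⁶ × 249.0 mm × 56.6 K = 727 µm.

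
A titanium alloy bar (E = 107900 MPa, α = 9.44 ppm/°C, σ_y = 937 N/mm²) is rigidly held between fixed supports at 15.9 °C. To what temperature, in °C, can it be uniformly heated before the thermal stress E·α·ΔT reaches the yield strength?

936 °C

E = 107900 MPa = 107.9 GPa.
σ_y = 937 N/mm² = 937.0 MPa.
E·α·ΔT = 937.0 MPa ⇒ ΔT = 937.0 / (107.9×10³ × 9.44×10⁻⁶) = 919.9 K.
T = 15.9 + 919.9 = 935.8 °C.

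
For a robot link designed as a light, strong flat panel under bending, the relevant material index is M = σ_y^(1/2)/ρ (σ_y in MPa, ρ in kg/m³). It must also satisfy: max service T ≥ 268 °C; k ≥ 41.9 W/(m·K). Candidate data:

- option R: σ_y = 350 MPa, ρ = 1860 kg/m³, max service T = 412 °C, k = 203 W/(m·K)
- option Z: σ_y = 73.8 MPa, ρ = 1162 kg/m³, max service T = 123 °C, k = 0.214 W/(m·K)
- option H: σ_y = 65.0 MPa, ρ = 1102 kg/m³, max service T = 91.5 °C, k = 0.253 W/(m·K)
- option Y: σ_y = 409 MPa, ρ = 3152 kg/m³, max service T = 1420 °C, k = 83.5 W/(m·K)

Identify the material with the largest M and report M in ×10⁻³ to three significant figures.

option R, M = 10.1×10⁻³

Screen on constraints: max service T ≥ 268 °C; k ≥ 41.9 W/(m·K). Survivors: option R, option Y.
Computing M directly (units already consistent):
  option R: M = 10.1×10⁻³
  option Y: M = 6.42×10⁻³
The maximum is for option R.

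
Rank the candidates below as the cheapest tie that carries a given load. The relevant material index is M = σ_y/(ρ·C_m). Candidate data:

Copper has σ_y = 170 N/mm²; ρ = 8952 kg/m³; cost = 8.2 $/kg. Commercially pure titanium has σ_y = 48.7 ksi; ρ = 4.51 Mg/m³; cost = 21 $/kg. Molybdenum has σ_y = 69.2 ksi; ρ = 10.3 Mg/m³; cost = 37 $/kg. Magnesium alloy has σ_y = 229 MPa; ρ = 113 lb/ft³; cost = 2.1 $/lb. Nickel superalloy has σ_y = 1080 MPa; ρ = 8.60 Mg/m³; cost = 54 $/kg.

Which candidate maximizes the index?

magnesium alloy

Putting every candidate on a common basis:
  copper: σ_y = 170.0 MPa, ρ = 8952 kg/m³, cost = 8.200 $/kg
  commercially pure titanium: σ_y = 335.8 MPa, ρ = 4510 kg/m³, cost = 21.00 $/kg
  molybdenum: σ_y = 477.1 MPa, ρ = 10300 kg/m³, cost = 37.00 $/kg
  magnesium alloy: σ_y = 229.0 MPa, ρ = 1810 kg/m³, cost = 4.630 $/kg
  nickel superalloy: σ_y = 1080 MPa, ρ = 8600 kg/m³, cost = 54.00 $/kg
  magnesium alloy: M = 27.3 kN·m per $
  commercially pure titanium: M = 3.55 kN·m per $
  nickel superalloy: M = 2.33 kN·m per $
  copper: M = 2.32 kN·m per $
  molybdenum: M = 1.25 kN·m per $
Highest index: magnesium alloy.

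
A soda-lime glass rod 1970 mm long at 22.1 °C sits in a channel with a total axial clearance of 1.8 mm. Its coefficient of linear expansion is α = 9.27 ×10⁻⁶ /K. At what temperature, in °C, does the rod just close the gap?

121 °C

α·L₀·ΔT = 1.8 mm ⇒ ΔT = 1.8 / (9.27×10⁻⁶ × 1970.0) = 98.57 K.
T = 22.1 + 98.57 = 120.7 °C.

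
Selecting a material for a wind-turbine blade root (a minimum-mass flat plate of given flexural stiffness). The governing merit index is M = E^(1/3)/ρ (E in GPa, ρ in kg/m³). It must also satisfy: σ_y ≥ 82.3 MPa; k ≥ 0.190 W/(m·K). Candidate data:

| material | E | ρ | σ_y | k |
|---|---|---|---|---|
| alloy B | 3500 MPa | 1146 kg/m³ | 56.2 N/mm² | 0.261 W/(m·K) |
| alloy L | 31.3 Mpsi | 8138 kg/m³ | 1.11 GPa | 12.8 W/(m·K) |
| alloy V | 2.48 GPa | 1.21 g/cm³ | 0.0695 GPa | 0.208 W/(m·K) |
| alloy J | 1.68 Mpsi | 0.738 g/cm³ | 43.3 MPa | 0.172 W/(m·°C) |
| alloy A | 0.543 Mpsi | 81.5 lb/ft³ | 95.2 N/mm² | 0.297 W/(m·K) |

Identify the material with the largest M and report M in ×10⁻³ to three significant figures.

alloy A, M = 1.19×10⁻³

Screen on constraints: σ_y ≥ 82.3 MPa; k ≥ 0.190 W/(m·K). Survivors: alloy L, alloy A.
Convert each candidate to consistent units, then evaluate M:
  alloy L: E = 215.8 GPa, ρ = 8138 kg/m³
  alloy A: E = 3.744 GPa, ρ = 1306 kg/m³
  alloy A: M = 1.19×10⁻³
  alloy L: M = 0.737×10⁻³
Highest index: alloy A.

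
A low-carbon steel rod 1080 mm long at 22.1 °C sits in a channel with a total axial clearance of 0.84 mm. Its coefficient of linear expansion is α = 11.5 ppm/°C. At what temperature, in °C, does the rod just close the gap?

89.7 °C

α·L₀·ΔT = 0.84 mm ⇒ ΔT = 0.84 / (11.5×10⁻⁶ × 1080.0) = 67.63 K.
T = 22.1 + 67.63 = 89.73 °C.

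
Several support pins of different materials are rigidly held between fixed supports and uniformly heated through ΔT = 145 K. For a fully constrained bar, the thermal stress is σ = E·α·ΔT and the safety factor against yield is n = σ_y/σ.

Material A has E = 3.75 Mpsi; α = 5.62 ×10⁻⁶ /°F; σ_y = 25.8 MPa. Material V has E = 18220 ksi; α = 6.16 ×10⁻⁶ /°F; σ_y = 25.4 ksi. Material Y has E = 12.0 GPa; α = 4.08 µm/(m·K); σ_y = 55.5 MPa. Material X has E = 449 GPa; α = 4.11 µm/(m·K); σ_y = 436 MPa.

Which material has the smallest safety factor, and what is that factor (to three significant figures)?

Per material, after unit conversion:
  material A: E = 25.86, α = 10.1, σ_y = 25.80 → σ = 37.9 MPa, n = 0.680
  material V: E = 125.6, α = 11.1, σ_y = 175.1 → σ = 202 MPa, n = 0.867
  material Y: E = 12.00, α = 4.08, σ_y = 55.50 → σ = 7.10 MPa, n = 7.82
  material X: E = 449.0, α = 4.11, σ_y = 436.0 → σ = 268 MPa, n = 1.63
Smallest n: material A with n = 0.680.

material A, n = 0.680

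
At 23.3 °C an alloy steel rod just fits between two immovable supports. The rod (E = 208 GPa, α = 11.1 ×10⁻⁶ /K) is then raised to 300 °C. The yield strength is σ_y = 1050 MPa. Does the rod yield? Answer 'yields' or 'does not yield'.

does not yield

ΔT = 276.7 K. Constrained thermal stress σ = E·α·ΔT = 208.0×10³ MPa × 11.1×10⁻⁶ × 276.7 = 639 MPa (compressive).
Compare to σ_y = 1050 MPa: σ < σ_y, so it does not yield.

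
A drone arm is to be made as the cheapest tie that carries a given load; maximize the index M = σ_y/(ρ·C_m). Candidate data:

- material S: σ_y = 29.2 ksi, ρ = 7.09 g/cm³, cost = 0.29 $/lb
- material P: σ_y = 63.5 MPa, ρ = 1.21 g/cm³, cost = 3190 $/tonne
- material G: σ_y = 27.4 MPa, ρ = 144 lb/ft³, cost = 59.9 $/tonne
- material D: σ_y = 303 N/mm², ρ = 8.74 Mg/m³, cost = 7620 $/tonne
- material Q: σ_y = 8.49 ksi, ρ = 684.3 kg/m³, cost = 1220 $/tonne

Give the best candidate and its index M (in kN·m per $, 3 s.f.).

material G, M = 198 kN·m per $

After converting to SI:
  material S: σ_y = 201.3 MPa, ρ = 7090 kg/m³, cost = 0.6393 $/kg
  material P: σ_y = 63.50 MPa, ρ = 1210 kg/m³, cost = 3.190 $/kg
  material G: σ_y = 27.40 MPa, ρ = 2307 kg/m³, cost = 0.05990 $/kg
  material D: σ_y = 303.0 MPa, ρ = 8740 kg/m³, cost = 7.620 $/kg
  material Q: σ_y = 58.54 MPa, ρ = 684.3 kg/m³, cost = 1.220 $/kg
  material G: M = 198 kN·m per $
  material Q: M = 70.1 kN·m per $
  material S: M = 44.4 kN·m per $
  material P: M = 16.5 kN·m per $
  material D: M = 4.55 kN·m per $
The maximum is for material G.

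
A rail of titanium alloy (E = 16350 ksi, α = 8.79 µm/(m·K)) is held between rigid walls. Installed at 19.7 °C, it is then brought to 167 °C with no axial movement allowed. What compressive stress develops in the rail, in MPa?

E = 16350 ksi = 112.7 GPa.
ΔT = 147.3 K. Constrained thermal stress σ = E·α·ΔT = 112.7×10³ MPa × 8.79×10⁻⁶ × 147.3 = 146 MPa (compressive).

146 MPa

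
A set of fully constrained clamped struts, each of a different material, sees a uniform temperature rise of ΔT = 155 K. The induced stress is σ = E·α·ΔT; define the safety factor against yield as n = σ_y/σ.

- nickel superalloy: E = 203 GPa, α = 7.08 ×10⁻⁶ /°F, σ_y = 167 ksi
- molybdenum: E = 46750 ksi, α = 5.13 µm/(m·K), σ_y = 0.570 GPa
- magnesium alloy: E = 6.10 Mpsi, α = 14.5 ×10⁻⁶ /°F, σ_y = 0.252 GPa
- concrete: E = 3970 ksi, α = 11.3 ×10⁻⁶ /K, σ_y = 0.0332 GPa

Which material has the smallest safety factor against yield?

Per material, after unit conversion:
  nickel superalloy: E = 203.0, α = 12.7, σ_y = 1151 → σ = 401 MPa, n = 2.87
  molybdenum: E = 322.3, α = 5.13, σ_y = 570.0 → σ = 256 MPa, n = 2.22
  magnesium alloy: E = 42.06, α = 26.1, σ_y = 252.0 → σ = 170 MPa, n = 1.48
  concrete: E = 27.37, α = 11.3, σ_y = 33.20 → σ = 47.9 MPa, n = 0.692
Smallest n: concrete with n = 0.692.

concrete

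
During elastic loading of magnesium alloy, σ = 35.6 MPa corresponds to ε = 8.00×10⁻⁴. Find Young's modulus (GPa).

E = σ/ε = 35.6 MPa / 8.00×10⁻⁴ = 44500 MPa = 44.5 GPa.

44.5 GPa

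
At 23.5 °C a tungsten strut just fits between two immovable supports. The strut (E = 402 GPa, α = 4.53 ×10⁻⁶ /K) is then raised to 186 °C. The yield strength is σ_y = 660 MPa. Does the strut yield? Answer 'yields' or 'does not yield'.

ΔT = 162.5 K. Constrained thermal stress σ = E·α·ΔT = 402.0×10³ MPa × 4.53×10⁻⁶ × 162.5 = 296 MPa (compressive).
Compare to σ_y = 660 MPa: σ < σ_y, so it does not yield.

does not yield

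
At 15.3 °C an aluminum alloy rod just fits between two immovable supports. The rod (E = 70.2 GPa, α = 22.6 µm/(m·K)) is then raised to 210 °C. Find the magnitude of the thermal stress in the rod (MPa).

ΔT = 194.7 K. Constrained thermal stress σ = E·α·ΔT = 70.20×10³ MPa × 22.6×10⁻⁶ × 194.7 = 309 MPa (compressive).

309 MPa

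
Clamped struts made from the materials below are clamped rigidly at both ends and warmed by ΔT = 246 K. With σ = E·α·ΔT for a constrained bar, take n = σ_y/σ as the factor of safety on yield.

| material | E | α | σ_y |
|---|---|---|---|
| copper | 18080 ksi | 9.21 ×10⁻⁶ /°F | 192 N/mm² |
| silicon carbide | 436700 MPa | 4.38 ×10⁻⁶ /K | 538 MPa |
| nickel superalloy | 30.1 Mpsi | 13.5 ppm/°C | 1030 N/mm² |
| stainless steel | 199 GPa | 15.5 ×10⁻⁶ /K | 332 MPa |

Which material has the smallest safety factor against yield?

copper

In consistent units (E in GPa, α in ×10⁻⁶/K, σ_y in MPa):
  copper: E = 124.7, α = 16.6, σ_y = 192.0 → σ = 508 MPa, n = 0.378
  silicon carbide: E = 436.7, α = 4.38, σ_y = 538.0 → σ = 471 MPa, n = 1.14
  nickel superalloy: E = 207.5, α = 13.5, σ_y = 1030 → σ = 689 MPa, n = 1.49
  stainless steel: E = 199.0, α = 15.5, σ_y = 332.0 → σ = 759 MPa, n = 0.438
The minimum is copper at n = 0.378.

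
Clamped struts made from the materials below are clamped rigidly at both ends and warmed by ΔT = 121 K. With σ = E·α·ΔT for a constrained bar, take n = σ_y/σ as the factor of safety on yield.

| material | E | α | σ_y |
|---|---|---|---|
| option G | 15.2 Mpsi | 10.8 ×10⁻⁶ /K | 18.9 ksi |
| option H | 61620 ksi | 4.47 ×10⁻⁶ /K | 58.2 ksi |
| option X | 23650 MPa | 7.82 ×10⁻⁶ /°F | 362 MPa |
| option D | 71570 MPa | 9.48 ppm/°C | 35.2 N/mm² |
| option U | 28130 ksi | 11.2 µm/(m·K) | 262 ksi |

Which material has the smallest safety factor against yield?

With everything in SI (GPa, ×10⁻⁶/K, MPa):
  option G: E = 104.8, α = 10.8, σ_y = 130.3 → σ = 137 MPa, n = 0.952
  option H: E = 424.9, α = 4.47, σ_y = 401.3 → σ = 230 MPa, n = 1.75
  option X: E = 23.65, α = 14.1, σ_y = 362.0 → σ = 40.3 MPa, n = 8.99
  option D: E = 71.57, α = 9.48, σ_y = 35.20 → σ = 82.1 MPa, n = 0.429
  option U: E = 193.9, α = 11.2, σ_y = 1806 → σ = 263 MPa, n = 6.87
Option D has the lowest safety factor, n = 0.429.

option D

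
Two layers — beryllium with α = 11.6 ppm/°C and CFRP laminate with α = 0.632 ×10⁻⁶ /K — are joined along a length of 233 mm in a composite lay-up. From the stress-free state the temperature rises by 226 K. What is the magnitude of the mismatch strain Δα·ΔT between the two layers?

Δα = |11.6 − 0.632|×10⁻⁶/K = 11.0×10⁻⁶/K.
Mismatch strain = Δα·ΔT = 11.0×10⁻⁶ × 226.0 = 2.48×10⁻³.

2.48×10⁻³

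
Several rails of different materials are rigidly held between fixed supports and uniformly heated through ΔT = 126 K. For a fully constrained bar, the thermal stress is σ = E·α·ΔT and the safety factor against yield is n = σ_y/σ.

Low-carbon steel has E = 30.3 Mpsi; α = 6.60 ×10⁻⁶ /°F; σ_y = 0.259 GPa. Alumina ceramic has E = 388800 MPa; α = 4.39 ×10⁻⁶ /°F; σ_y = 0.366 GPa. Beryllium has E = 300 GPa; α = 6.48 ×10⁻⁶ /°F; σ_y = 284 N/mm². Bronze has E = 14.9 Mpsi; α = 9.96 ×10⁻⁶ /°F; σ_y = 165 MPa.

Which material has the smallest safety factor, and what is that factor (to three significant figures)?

Converting E to GPa, α to ×10⁻⁶/K, σ_y to MPa, then σ and n for each:
  low-carbon steel: E = 208.9, α = 11.9, σ_y = 259.0 → σ = 313 MPa, n = 0.828
  alumina ceramic: E = 388.8, α = 7.90, σ_y = 366.0 → σ = 387 MPa, n = 0.945
  beryllium: E = 300.0, α = 11.7, σ_y = 284.0 → σ = 441 MPa, n = 0.644
  bronze: E = 102.7, α = 17.9, σ_y = 165.0 → σ = 232 MPa, n = 0.711
Beryllium has the lowest safety factor, n = 0.644.

beryllium, n = 0.644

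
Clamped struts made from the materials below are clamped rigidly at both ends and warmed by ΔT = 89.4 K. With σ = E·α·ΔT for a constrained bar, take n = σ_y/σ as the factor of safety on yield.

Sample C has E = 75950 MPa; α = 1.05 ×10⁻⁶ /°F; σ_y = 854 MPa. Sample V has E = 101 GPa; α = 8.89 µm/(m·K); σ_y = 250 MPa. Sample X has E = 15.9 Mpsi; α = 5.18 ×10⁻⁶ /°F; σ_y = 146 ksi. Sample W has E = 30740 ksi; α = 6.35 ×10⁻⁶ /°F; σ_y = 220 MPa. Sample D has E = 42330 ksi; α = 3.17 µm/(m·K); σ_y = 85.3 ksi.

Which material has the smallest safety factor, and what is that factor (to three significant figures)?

sample W, n = 1.02

In consistent units (E in GPa, α in ×10⁻⁶/K, σ_y in MPa):
  sample C: E = 75.95, α = 1.89, σ_y = 854.0 → σ = 12.8 MPa, n = 66.5
  sample V: E = 101.0, α = 8.89, σ_y = 250.0 → σ = 80.3 MPa, n = 3.11
  sample X: E = 109.6, α = 9.32, σ_y = 1007 → σ = 91.4 MPa, n = 11.0
  sample W: E = 211.9, α = 11.4, σ_y = 220.0 → σ = 217 MPa, n = 1.02
  sample D: E = 291.9, α = 3.17, σ_y = 588.1 → σ = 82.7 MPa, n = 7.11
Sample W has the lowest safety factor, n = 1.02.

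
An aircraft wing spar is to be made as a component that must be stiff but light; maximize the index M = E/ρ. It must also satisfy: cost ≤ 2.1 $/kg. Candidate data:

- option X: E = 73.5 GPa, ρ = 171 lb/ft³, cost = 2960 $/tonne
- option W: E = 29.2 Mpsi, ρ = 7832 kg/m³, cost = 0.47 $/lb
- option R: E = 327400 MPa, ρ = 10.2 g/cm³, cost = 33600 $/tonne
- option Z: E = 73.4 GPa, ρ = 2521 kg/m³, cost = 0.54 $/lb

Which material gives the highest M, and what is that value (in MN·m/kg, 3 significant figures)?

option Z, M = 29.1 MN·m/kg

Screen on constraints: cost ≤ 2.1 $/kg. Survivors: option W, option Z.
Normalizing units and computing the index:
  option W: E = 201.3 GPa, ρ = 7832 kg/m³
  option Z: E = 73.40 GPa, ρ = 2521 kg/m³
  option Z: M = 29.1 MN·m/kg
  option W: M = 25.7 MN·m/kg
Highest index: option Z.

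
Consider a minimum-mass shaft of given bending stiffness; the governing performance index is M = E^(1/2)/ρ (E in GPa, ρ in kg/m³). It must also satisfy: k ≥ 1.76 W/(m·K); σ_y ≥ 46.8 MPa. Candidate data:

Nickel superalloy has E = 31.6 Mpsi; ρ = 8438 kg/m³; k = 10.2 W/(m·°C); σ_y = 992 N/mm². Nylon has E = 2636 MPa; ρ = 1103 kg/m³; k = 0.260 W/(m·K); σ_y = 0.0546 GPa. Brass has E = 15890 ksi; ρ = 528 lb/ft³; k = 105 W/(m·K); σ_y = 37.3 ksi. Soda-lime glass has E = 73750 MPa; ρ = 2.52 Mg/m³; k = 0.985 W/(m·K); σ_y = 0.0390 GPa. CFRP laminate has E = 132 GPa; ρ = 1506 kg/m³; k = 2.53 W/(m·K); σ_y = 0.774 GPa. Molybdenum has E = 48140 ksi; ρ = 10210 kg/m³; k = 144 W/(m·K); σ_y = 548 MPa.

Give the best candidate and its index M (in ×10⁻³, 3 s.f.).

CFRP laminate, M = 7.63×10⁻³

Screen on constraints: k ≥ 1.76 W/(m·K); σ_y ≥ 46.8 MPa. Survivors: nickel superalloy, brass, CFRP laminate, molybdenum.
After converting to SI:
  nickel superalloy: E = 217.9 GPa, ρ = 8438 kg/m³
  brass: E = 109.6 GPa, ρ = 8458 kg/m³
  CFRP laminate: E = 132.0 GPa, ρ = 1506 kg/m³
  molybdenum: E = 331.9 GPa, ρ = 10210 kg/m³
  CFRP laminate: M = 7.63×10⁻³
  molybdenum: M = 1.78×10⁻³
  nickel superalloy: M = 1.75×10⁻³
  brass: M = 1.24×10⁻³
CFRP laminate ranks first.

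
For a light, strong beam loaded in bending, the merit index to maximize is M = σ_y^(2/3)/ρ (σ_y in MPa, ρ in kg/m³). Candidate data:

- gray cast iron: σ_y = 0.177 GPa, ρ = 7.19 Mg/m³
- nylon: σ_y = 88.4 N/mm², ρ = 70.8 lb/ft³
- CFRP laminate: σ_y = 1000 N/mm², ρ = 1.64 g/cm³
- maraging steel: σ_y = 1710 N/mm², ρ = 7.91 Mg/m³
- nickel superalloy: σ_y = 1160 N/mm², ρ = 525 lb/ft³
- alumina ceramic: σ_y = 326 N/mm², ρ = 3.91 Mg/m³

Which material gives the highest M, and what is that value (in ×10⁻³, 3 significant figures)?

Normalizing units and computing the index:
  gray cast iron: σ_y = 177.0 MPa, ρ = 7190 kg/m³
  nylon: σ_y = 88.40 MPa, ρ = 1134 kg/m³
  CFRP laminate: σ_y = 1000 MPa, ρ = 1640 kg/m³
  maraging steel: σ_y = 1710 MPa, ρ = 7910 kg/m³
  nickel superalloy: σ_y = 1160 MPa, ρ = 8410 kg/m³
  alumina ceramic: σ_y = 326.0 MPa, ρ = 3910 kg/m³
  CFRP laminate: M = 61.0×10⁻³
  maraging steel: M = 18.1×10⁻³
  nylon: M = 17.5×10⁻³
  nickel superalloy: M = 13.1×10⁻³
  alumina ceramic: M = 12.1×10⁻³
  gray cast iron: M = 4.38×10⁻³
CFRP laminate has the largest M.

CFRP laminate, M = 61.0×10⁻³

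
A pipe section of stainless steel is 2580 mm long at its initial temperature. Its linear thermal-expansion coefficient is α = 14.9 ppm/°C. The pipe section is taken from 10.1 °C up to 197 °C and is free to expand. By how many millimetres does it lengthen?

ΔT = 197 − 10.1 = 186.9 K.
ΔL = α·L₀·ΔT = 14.9×10⁻⁶ × 2580 mm × 186.9 K = 7.18 mm.

7.18 mm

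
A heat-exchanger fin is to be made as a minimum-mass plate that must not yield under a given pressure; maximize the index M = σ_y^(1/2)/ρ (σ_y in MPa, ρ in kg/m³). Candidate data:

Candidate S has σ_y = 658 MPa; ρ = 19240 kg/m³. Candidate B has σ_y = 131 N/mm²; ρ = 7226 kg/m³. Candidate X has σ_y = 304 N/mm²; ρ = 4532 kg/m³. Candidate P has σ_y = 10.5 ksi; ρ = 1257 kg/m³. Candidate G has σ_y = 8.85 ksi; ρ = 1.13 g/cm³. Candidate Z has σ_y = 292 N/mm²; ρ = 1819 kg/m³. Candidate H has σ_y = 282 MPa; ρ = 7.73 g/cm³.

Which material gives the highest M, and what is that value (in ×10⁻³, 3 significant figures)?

Putting every candidate on a common basis:
  candidate S: σ_y = 658.0 MPa, ρ = 19240 kg/m³
  candidate B: σ_y = 131.0 MPa, ρ = 7226 kg/m³
  candidate X: σ_y = 304.0 MPa, ρ = 4532 kg/m³
  candidate P: σ_y = 72.39 MPa, ρ = 1257 kg/m³
  candidate G: σ_y = 61.02 MPa, ρ = 1130 kg/m³
  candidate Z: σ_y = 292.0 MPa, ρ = 1819 kg/m³
  candidate H: σ_y = 282.0 MPa, ρ = 7730 kg/m³
  candidate Z: M = 9.39×10⁻³
  candidate G: M = 6.91×10⁻³
  candidate P: M = 6.77×10⁻³
  candidate X: M = 3.85×10⁻³
  candidate H: M = 2.17×10⁻³
  candidate B: M = 1.58×10⁻³
  candidate S: M = 1.33×10⁻³
Candidate Z has the largest M.

candidate Z, M = 9.39×10⁻³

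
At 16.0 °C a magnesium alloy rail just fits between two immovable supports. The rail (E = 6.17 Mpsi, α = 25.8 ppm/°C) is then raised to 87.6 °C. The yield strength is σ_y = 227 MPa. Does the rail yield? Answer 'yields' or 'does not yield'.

does not yield

E = 6.17 Mpsi = 42.54 GPa.
ΔT = 71.60 K. Constrained thermal stress σ = E·α·ΔT = 42.54×10³ MPa × 25.8×10⁻⁶ × 71.60 = 78.6 MPa (compressive).
Compare to σ_y = 227 MPa: σ < σ_y, so it does not yield.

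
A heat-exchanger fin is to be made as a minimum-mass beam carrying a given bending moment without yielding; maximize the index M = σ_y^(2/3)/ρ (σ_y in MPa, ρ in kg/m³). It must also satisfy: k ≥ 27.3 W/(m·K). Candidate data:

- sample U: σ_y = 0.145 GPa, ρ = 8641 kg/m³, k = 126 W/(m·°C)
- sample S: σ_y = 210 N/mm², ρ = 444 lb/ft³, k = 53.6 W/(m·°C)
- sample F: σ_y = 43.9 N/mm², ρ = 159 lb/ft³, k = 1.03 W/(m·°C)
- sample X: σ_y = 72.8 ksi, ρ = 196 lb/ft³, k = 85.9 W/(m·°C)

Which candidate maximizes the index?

sample X

Screen on constraints: k ≥ 27.3 W/(m·K). Survivors: sample U, sample S, sample X.
In SI units:
  sample U: σ_y = 145.0 MPa, ρ = 8641 kg/m³
  sample S: σ_y = 210.0 MPa, ρ = 7112 kg/m³
  sample X: σ_y = 501.9 MPa, ρ = 3140 kg/m³
  sample X: M = 20.1×10⁻³
  sample S: M = 4.97×10⁻³
  sample U: M = 3.19×10⁻³
Sample X ranks first.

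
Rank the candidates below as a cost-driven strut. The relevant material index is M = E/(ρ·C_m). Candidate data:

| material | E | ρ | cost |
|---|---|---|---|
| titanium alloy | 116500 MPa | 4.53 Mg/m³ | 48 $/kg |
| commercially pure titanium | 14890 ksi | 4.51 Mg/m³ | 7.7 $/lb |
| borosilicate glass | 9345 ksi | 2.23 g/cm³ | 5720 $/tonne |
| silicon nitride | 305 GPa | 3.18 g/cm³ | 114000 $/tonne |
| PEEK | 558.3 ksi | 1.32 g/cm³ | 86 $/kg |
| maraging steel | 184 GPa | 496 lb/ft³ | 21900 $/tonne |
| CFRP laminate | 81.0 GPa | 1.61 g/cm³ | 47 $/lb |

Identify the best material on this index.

borosilicate glass

After converting to SI:
  titanium alloy: E = 116.5 GPa, ρ = 4530 kg/m³, cost = 48.00 $/kg
  commercially pure titanium: E = 102.7 GPa, ρ = 4510 kg/m³, cost = 16.98 $/kg
  borosilicate glass: E = 64.43 GPa, ρ = 2230 kg/m³, cost = 5.720 $/kg
  silicon nitride: E = 305.0 GPa, ρ = 3180 kg/m³, cost = 114.0 $/kg
  PEEK: E = 3.849 GPa, ρ = 1320 kg/m³, cost = 86.00 $/kg
  maraging steel: E = 184.0 GPa, ρ = 7945 kg/m³, cost = 21.90 $/kg
  CFRP laminate: E = 81.00 GPa, ρ = 1610 kg/m³, cost = 103.6 $/kg
  borosilicate glass: M = 5.05 MN·m per $
  commercially pure titanium: M = 1.34 MN·m per $
  maraging steel: M = 1.06 MN·m per $
  silicon nitride: M = 0.841 MN·m per $
  titanium alloy: M = 0.536 MN·m per $
  CFRP laminate: M = 0.486 MN·m per $
  PEEK: M = 0.0339 MN·m per $
Borosilicate glass has the largest M.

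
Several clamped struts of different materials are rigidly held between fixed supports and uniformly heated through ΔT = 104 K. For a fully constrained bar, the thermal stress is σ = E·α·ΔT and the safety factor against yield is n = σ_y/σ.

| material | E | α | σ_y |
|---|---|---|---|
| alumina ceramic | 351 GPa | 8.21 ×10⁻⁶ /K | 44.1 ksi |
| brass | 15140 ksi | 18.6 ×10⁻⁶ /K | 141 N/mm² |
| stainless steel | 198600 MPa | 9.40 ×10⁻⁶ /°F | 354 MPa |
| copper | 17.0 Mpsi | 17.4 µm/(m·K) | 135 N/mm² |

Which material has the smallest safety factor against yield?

copper

Converting E to GPa, α to ×10⁻⁶/K, σ_y to MPa, then σ and n for each:
  alumina ceramic: E = 351.0, α = 8.21, σ_y = 304.1 → σ = 300 MPa, n = 1.01
  brass: E = 104.4, α = 18.6, σ_y = 141.0 → σ = 202 MPa, n = 0.698
  stainless steel: E = 198.6, α = 16.9, σ_y = 354.0 → σ = 349 MPa, n = 1.01
  copper: E = 117.2, α = 17.4, σ_y = 135.0 → σ = 212 MPa, n = 0.636
The minimum is copper at n = 0.636.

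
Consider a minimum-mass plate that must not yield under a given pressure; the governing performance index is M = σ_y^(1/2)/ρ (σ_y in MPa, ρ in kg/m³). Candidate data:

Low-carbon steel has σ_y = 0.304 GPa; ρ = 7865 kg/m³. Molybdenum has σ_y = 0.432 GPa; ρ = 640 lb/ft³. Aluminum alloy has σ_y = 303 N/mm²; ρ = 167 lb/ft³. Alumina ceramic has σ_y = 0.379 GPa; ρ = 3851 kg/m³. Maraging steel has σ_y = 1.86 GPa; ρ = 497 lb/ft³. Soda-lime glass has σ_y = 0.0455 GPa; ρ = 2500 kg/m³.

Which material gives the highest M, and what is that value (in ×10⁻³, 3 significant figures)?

aluminum alloy, M = 6.51×10⁻³

After converting to SI:
  low-carbon steel: σ_y = 304.0 MPa, ρ = 7865 kg/m³
  molybdenum: σ_y = 432.0 MPa, ρ = 10250 kg/m³
  aluminum alloy: σ_y = 303.0 MPa, ρ = 2675 kg/m³
  alumina ceramic: σ_y = 379.0 MPa, ρ = 3851 kg/m³
  maraging steel: σ_y = 1860 MPa, ρ = 7961 kg/m³
  soda-lime glass: σ_y = 45.50 MPa, ρ = 2500 kg/m³
  aluminum alloy: M = 6.51×10⁻³
  maraging steel: M = 5.42×10⁻³
  alumina ceramic: M = 5.06×10⁻³
  soda-lime glass: M = 2.70×10⁻³
  low-carbon steel: M = 2.22×10⁻³
  molybdenum: M = 2.03×10⁻³
Aluminum alloy has the largest M.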